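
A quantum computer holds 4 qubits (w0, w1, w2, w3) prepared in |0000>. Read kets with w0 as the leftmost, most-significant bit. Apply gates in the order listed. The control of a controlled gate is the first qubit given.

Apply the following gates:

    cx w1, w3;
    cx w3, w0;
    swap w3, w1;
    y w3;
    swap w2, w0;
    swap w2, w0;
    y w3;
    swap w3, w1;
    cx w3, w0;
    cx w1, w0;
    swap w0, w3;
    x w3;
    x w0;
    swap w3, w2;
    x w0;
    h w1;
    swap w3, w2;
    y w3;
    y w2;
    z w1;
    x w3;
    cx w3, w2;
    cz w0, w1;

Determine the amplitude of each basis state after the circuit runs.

The resulting statevector has amplitude sqrt(2)/2 on |0001>, -sqrt(2)/2 on |0101>, and 0 on every other basis state.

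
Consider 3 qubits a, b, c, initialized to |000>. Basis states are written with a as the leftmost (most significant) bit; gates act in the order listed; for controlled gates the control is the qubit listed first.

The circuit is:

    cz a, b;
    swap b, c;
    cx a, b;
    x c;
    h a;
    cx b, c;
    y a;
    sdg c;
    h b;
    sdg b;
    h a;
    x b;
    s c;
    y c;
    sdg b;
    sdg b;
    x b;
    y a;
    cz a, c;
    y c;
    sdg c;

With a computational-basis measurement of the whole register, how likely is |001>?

A full measurement returns |001> with probability 1/2.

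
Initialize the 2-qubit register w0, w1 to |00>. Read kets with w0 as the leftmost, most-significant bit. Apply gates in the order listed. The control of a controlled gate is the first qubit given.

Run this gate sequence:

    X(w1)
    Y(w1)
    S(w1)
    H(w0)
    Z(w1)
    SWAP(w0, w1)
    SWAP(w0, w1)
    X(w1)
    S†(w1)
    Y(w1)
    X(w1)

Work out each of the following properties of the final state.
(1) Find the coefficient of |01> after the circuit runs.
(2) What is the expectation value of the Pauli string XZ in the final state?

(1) The final state's coefficient on |01> equals sqrt(2)*I/2.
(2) The expectation value of XZ is -1.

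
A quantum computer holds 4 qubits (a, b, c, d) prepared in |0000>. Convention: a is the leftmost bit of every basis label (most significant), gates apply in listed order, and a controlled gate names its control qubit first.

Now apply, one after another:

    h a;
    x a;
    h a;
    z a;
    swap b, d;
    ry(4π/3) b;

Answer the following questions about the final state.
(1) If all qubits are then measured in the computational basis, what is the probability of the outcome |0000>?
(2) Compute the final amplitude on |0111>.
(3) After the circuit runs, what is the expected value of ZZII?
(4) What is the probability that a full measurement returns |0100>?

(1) A full measurement returns |0000> with probability 1/4. Key observation: the block from step 1 through step 4 cancels to the identity and can be dropped.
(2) The final state's coefficient on |0111> equals 0.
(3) In the final state, ZZII has expectation -1/2.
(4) The probability of measuring |0100> is 3/4.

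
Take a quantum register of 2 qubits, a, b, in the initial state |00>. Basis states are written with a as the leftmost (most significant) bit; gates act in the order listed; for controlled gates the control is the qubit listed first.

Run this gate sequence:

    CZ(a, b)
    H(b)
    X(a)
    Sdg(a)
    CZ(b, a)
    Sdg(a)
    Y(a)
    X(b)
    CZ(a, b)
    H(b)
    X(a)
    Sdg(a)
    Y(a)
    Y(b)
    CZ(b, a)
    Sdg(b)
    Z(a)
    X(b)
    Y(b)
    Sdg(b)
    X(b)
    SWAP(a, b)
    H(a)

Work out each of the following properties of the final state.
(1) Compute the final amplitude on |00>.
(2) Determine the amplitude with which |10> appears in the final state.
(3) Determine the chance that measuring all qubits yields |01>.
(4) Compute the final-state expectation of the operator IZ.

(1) The amplitude on |00> is -sqrt(2)*I/2.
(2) |10> carries amplitude sqrt(2)*I/2 in the final state.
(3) Outcome |01> occurs with probability 0.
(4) The observable IZ averages to 1.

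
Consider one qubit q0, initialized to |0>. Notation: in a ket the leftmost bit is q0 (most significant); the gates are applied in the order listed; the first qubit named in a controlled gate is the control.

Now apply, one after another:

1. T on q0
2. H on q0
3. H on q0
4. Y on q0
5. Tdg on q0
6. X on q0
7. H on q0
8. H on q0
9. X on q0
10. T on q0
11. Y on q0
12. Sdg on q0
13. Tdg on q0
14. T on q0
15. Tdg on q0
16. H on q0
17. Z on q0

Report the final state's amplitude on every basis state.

After the circuit, the state carries amplitude sqrt(2)/2 on |0>, -sqrt(2)/2 on |1>.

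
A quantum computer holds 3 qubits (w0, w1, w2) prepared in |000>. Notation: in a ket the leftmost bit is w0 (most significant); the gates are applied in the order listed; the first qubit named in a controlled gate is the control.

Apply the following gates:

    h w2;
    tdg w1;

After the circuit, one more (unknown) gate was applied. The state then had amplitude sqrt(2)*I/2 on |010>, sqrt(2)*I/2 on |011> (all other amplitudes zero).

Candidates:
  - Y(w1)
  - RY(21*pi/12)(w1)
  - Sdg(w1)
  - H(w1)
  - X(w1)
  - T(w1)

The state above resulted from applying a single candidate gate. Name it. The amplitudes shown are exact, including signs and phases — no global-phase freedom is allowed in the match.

The applied gate was Y(w1).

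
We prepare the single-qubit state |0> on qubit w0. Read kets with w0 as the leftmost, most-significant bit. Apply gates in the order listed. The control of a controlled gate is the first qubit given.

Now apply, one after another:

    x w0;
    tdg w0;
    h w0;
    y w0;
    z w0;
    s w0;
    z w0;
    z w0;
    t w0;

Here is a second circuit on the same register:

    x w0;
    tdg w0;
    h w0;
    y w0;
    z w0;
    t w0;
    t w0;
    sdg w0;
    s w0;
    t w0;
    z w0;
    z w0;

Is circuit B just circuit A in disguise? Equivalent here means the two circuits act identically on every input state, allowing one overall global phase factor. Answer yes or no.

Yes — the two circuits implement the same unitary up to a global phase.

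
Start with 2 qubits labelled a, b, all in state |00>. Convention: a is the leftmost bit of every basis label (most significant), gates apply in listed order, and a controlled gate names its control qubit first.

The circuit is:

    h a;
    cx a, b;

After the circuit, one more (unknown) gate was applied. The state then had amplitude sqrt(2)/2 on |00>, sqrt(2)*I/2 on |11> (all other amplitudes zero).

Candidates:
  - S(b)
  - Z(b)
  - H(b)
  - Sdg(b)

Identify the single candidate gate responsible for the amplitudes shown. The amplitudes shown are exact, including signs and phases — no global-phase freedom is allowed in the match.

The unique candidate consistent with the amplitudes is S(b).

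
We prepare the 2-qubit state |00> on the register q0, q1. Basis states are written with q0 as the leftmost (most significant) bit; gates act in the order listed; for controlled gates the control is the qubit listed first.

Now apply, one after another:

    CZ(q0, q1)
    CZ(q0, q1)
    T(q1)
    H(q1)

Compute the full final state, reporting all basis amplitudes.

After the circuit, the state carries amplitude sqrt(2)/2 on |00>, sqrt(2)/2 on |01>, 0 on |10>, 0 on |11>. Key observation: gates 1-2 undo each other exactly, leaving only the rest of the circuit to track.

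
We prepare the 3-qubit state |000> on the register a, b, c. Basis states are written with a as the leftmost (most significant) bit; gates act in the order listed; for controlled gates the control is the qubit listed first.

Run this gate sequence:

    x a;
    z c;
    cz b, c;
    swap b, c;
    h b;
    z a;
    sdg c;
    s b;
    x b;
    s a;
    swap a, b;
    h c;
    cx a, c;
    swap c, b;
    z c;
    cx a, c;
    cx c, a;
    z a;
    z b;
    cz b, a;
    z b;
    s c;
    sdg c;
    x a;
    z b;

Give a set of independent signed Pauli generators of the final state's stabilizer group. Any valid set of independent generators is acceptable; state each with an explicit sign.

One valid set of independent stabilizer generators is +IXI, +IIY, +ZII (any independent generating set of the same group is equally correct).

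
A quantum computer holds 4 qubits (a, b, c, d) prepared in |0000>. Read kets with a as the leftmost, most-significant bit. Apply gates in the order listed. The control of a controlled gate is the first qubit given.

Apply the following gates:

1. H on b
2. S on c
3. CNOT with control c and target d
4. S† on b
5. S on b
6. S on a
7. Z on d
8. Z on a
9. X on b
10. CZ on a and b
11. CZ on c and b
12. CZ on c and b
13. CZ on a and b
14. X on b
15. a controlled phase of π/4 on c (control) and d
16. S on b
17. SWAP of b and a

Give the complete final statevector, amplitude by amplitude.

The final amplitudes are sqrt(2)/2 on |0000>, sqrt(2)*I/2 on |1000>, and 0 on every other basis state. Key observation: gates 9-14 undo each other exactly, leaving only the rest of the circuit to track.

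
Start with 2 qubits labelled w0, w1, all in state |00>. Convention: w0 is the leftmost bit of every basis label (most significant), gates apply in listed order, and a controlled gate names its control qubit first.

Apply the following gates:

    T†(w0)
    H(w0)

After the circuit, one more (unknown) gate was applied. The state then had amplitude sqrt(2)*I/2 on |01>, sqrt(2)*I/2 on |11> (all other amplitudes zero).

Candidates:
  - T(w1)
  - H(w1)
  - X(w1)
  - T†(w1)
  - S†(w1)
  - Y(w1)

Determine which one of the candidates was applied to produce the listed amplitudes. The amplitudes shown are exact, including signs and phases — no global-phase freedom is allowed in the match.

It was Y(w1) that produced the state shown.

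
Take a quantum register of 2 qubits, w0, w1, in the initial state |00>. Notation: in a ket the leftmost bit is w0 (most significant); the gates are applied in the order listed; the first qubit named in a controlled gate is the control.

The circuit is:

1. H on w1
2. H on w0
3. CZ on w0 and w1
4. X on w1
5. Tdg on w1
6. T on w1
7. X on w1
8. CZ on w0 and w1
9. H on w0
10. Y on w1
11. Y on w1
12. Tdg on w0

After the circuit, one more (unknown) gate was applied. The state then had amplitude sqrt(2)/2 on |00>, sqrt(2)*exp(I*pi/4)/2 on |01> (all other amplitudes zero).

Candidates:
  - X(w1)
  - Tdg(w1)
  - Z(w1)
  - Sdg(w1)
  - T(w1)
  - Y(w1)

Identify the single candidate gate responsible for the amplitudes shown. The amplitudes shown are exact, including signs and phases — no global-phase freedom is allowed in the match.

It was T(w1) that produced the state shown. Key observation: gates 2-9 undo each other exactly, leaving only the rest of the circuit to track.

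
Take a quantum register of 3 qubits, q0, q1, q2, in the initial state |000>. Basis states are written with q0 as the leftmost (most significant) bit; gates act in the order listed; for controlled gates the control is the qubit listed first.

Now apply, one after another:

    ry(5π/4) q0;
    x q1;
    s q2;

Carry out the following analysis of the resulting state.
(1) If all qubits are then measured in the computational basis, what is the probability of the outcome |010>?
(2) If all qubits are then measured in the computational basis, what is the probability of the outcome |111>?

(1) A full measurement returns |010> with probability 1/2 - sqrt(2)/4.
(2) The probability of measuring |111> is 0.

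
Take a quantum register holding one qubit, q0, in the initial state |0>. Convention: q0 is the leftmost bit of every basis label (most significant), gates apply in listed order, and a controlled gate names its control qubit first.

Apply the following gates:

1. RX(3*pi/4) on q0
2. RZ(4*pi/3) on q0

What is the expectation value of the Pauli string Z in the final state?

In the final state, Z has expectation -sqrt(2)/2.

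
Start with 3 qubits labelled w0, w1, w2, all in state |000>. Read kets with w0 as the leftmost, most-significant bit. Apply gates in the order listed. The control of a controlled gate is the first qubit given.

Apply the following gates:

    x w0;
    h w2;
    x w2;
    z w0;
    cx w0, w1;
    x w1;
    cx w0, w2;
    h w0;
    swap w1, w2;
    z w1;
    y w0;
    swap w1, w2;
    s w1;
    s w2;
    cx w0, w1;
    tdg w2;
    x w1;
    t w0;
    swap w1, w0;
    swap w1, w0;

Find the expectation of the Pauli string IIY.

The expectation value of IIY is -sqrt(2)/2. Key observation: the block from step 19 through step 20 cancels to the identity and can be dropped.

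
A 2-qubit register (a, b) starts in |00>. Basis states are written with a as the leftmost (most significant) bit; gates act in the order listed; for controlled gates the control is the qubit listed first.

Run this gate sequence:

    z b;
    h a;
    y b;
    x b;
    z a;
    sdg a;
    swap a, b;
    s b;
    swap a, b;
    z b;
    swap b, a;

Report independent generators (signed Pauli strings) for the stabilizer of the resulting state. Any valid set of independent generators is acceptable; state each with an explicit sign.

One valid set of independent stabilizer generators is -IX, +ZI (any independent generating set of the same group is equally correct).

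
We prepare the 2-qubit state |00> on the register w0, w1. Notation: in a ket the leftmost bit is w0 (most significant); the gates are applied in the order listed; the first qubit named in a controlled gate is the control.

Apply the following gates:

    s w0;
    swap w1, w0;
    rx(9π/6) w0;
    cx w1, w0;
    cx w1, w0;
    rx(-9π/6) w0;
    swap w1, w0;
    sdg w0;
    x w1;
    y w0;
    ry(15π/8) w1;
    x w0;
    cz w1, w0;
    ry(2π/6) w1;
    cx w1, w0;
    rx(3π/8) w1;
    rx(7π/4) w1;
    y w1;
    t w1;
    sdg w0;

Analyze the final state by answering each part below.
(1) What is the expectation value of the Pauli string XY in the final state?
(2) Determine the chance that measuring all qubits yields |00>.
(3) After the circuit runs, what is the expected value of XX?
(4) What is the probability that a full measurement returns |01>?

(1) The observable XY averages to sqrt(3)*sqrt(1/2 - sqrt(2)/4)*sqrt(sqrt(2)/4 + 1/2)*exp(-I*pi/4)*sin(3*pi/16)*cos(pi/16)**2*cos(3*pi/16) + sqrt(6)*exp(-I*pi/4)*cos(pi/16)**2*cos(3*pi/16)**2/8 - sqrt(6)*exp(I*pi/4)*sin(3*pi/16)**2*cos(pi/16)**2/8 - 2*sqrt(1/2 - sqrt(2)/4)*sqrt(sqrt(2)/4 + 1/2)*exp(I*pi/4)*sin(pi/16)*sin(3*pi/16)*cos(pi/16)*cos(3*pi/16) - sqrt(2)*exp(I*pi/4)*sin(pi/16)*cos(pi/16)*cos(3*pi/16)**2/4 + sqrt(2)*exp(-I*pi/4)*sin(pi/16)*sin(3*pi/16)**2*cos(pi/16)/4 - sqrt(3)*sqrt(1/2 - sqrt(2)/4)*sqrt(sqrt(2)/4 + 1/2)*exp(I*pi/4)*sin(pi/16)**2*sin(3*pi/16)*cos(3*pi/16) - sqrt(6)*exp(I*pi/4)*sin(pi/16)**2*cos(3*pi/16)**2/8 + sqrt(6)*exp(-I*pi/4)*sin(pi/16)**2*sin(3*pi/16)**2/8 + sqrt(6)*exp(I*pi/4)*sin(pi/16)**2*sin(3*pi/16)**2/8 - sqrt(6)*exp(-I*pi/4)*sin(pi/16)**2*cos(3*pi/16)**2/8 - sqrt(3)*sqrt(1/2 - sqrt(2)/4)*sqrt(sqrt(2)/4 + 1/2)*exp(-I*pi/4)*sin(pi/16)**2*sin(3*pi/16)*cos(3*pi/16) + sqrt(2)*exp(I*pi/4)*sin(pi/16)*sin(3*pi/16)**2*cos(pi/16)/4 - sqrt(2)*exp(-I*pi/4)*sin(pi/16)*cos(pi/16)*cos(3*pi/16)**2/4 - 2*sqrt(1/2 - sqrt(2)/4)*sqrt(sqrt(2)/4 + 1/2)*exp(-I*pi/4)*sin(pi/16)*sin(3*pi/16)*cos(pi/16)*cos(3*pi/16) - sqrt(6)*exp(-I*pi/4)*sin(3*pi/16)**2*cos(pi/16)**2/8 + sqrt(6)*exp(I*pi/4)*cos(pi/16)**2*cos(3*pi/16)**2/8 + sqrt(3)*sqrt(1/2 - sqrt(2)/4)*sqrt(sqrt(2)/4 + 1/2)*exp(I*pi/4)*sin(3*pi/16)*cos(pi/16)**2*cos(3*pi/16). Key observation: gates 1-8 undo each other exactly, leaving only the rest of the circuit to track.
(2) The probability of measuring |00> is -sqrt(1/2 - sqrt(2)/4)*sqrt(sqrt(2)/4 + 1/2)*sin(3*pi/16)*cos(pi/16)**2*cos(3*pi/16)/2 - sqrt(2)*cos(pi/16)**2*cos(3*pi/16)**2/16 - sqrt(3)*sin(pi/16)*cos(pi/16)*cos(3*pi/16)**2/4 - sqrt(3)*sin(pi/16)*sin(3*pi/16)**2*cos(pi/16)/4 - sqrt(6)*sin(pi/16)*sin(3*pi/16)**2*cos(pi/16)/8 - 3*sqrt(1/2 - sqrt(2)/4)*sqrt(sqrt(2)/4 + 1/2)*sin(pi/16)**2*sin(3*pi/16)*cos(3*pi/16)/2 - 3*sqrt(2)*sin(pi/16)**2*cos(3*pi/16)**2/16 + 3*sqrt(2)*sin(pi/16)**2*sin(3*pi/16)**2/16 + 3*sin(pi/16)**2*sin(3*pi/16)**2/8 + 3*sin(pi/16)**2*cos(3*pi/16)**2/8 + sqrt(2)*sin(3*pi/16)**2*cos(pi/16)**2/16 + sin(3*pi/16)**2*cos(pi/16)**2/8 + sqrt(6)*sin(pi/16)*cos(pi/16)*cos(3*pi/16)**2/8 + sqrt(3)*sqrt(1/2 - sqrt(2)/4)*sqrt(sqrt(2)/4 + 1/2)*sin(pi/16)*sin(3*pi/16)*cos(pi/16)*cos(3*pi/16) + cos(pi/16)**2*cos(3*pi/16)**2/8.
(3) The observable XX averages to -sqrt(3)*I*sqrt(1/2 - sqrt(2)/4)*sqrt(sqrt(2)/4 + 1/2)*exp(-I*pi/4)*sin(3*pi/16)*cos(pi/16)**2*cos(3*pi/16) - sqrt(6)*I*exp(-I*pi/4)*cos(pi/16)**2*cos(3*pi/16)**2/8 - sqrt(6)*I*exp(I*pi/4)*sin(3*pi/16)**2*cos(pi/16)**2/8 - 2*I*sqrt(1/2 - sqrt(2)/4)*sqrt(sqrt(2)/4 + 1/2)*exp(I*pi/4)*sin(pi/16)*sin(3*pi/16)*cos(pi/16)*cos(3*pi/16) - sqrt(2)*I*exp(I*pi/4)*sin(pi/16)*cos(pi/16)*cos(3*pi/16)**2/4 - sqrt(2)*I*exp(-I*pi/4)*sin(pi/16)*sin(3*pi/16)**2*cos(pi/16)/4 - sqrt(3)*I*sqrt(1/2 - sqrt(2)/4)*sqrt(sqrt(2)/4 + 1/2)*exp(I*pi/4)*sin(pi/16)**2*sin(3*pi/16)*cos(3*pi/16) - sqrt(6)*I*exp(I*pi/4)*sin(pi/16)**2*cos(3*pi/16)**2/8 - sqrt(6)*I*exp(-I*pi/4)*sin(pi/16)**2*sin(3*pi/16)**2/8 + sqrt(6)*I*exp(I*pi/4)*sin(pi/16)**2*sin(3*pi/16)**2/8 + sqrt(6)*I*exp(-I*pi/4)*sin(pi/16)**2*cos(3*pi/16)**2/8 + sqrt(3)*I*sqrt(1/2 - sqrt(2)/4)*sqrt(sqrt(2)/4 + 1/2)*exp(-I*pi/4)*sin(pi/16)**2*sin(3*pi/16)*cos(3*pi/16) + sqrt(2)*I*exp(I*pi/4)*sin(pi/16)*sin(3*pi/16)**2*cos(pi/16)/4 + sqrt(2)*I*exp(-I*pi/4)*sin(pi/16)*cos(pi/16)*cos(3*pi/16)**2/4 + 2*I*sqrt(1/2 - sqrt(2)/4)*sqrt(sqrt(2)/4 + 1/2)*exp(-I*pi/4)*sin(pi/16)*sin(3*pi/16)*cos(pi/16)*cos(3*pi/16) + sqrt(6)*I*exp(-I*pi/4)*sin(3*pi/16)**2*cos(pi/16)**2/8 + sqrt(6)*I*exp(I*pi/4)*cos(pi/16)**2*cos(3*pi/16)**2/8 + sqrt(3)*I*sqrt(1/2 - sqrt(2)/4)*sqrt(sqrt(2)/4 + 1/2)*exp(I*pi/4)*sin(3*pi/16)*cos(pi/16)**2*cos(3*pi/16).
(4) Outcome |01> occurs with probability -sqrt(3)*sin(pi/16)*cos(pi/16)*cos(3*pi/16)**2/4 - sqrt(3)*sqrt(1/2 - sqrt(2)/4)*sqrt(sqrt(2)/4 + 1/2)*sin(pi/16)*sin(3*pi/16)*cos(pi/16)*cos(3*pi/16) - sqrt(6)*sin(pi/16)*cos(pi/16)*cos(3*pi/16)**2/8 - sqrt(2)*sin(3*pi/16)**2*cos(pi/16)**2/16 - sqrt(3)*sin(pi/16)*sin(3*pi/16)**2*cos(pi/16)/4 - 3*sqrt(2)*sin(pi/16)**2*sin(3*pi/16)**2/16 + 3*sin(pi/16)**2*sin(3*pi/16)**2/8 + 3*sqrt(2)*sin(pi/16)**2*cos(3*pi/16)**2/16 + 3*sqrt(1/2 - sqrt(2)/4)*sqrt(sqrt(2)/4 + 1/2)*sin(pi/16)**2*sin(3*pi/16)*cos(3*pi/16)/2 + 3*sin(pi/16)**2*cos(3*pi/16)**2/8 + sqrt(6)*sin(pi/16)*sin(3*pi/16)**2*cos(pi/16)/8 + sin(3*pi/16)**2*cos(pi/16)**2/8 + sqrt(2)*cos(pi/16)**2*cos(3*pi/16)**2/16 + sqrt(1/2 - sqrt(2)/4)*sqrt(sqrt(2)/4 + 1/2)*sin(3*pi/16)*cos(pi/16)**2*cos(3*pi/16)/2 + cos(pi/16)**2*cos(3*pi/16)**2/8.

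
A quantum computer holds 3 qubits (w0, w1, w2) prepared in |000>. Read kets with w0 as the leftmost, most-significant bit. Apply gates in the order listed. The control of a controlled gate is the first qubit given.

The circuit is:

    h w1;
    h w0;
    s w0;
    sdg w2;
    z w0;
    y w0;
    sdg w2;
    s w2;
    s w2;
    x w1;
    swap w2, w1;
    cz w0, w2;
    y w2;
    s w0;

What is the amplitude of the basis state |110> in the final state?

|110> carries amplitude 0 in the final state.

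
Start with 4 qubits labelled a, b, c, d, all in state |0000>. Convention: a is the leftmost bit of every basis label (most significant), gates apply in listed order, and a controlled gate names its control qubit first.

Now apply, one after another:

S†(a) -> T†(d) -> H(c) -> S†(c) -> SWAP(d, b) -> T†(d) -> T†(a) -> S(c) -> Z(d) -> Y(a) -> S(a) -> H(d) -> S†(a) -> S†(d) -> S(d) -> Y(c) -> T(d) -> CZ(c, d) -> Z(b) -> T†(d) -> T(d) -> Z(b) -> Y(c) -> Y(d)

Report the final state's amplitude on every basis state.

The resulting statevector has amplitude -exp(I*pi/4)/2 on |1000>, -1/2 on |1001>, exp(I*pi/4)/2 on |1010>, -1/2 on |1011>, and 0 on every other basis state.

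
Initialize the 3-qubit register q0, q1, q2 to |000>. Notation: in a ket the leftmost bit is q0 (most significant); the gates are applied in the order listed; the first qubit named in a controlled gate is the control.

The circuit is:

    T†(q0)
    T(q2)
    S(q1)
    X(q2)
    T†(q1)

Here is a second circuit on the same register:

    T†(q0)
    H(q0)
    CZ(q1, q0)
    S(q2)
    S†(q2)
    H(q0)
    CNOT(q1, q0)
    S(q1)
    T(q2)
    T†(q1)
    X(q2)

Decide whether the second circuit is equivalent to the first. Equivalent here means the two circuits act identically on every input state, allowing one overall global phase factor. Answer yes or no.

Yes — the two circuits implement the same unitary up to a global phase.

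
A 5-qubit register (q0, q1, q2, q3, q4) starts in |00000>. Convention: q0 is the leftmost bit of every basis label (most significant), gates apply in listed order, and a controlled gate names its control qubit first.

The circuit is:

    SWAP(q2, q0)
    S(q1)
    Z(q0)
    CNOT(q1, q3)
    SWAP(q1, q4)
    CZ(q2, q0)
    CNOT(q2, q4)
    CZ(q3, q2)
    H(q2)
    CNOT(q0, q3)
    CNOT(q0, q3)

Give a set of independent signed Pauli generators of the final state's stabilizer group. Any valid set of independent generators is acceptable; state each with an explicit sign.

The stabilizer group can be generated by +IIXII, +ZIIII, +IZIII, +IIIZI, +IIIIZ, among other valid generating sets. Key observation: steps 10-11 multiply out to the identity, so the circuit reduces to the remaining gates.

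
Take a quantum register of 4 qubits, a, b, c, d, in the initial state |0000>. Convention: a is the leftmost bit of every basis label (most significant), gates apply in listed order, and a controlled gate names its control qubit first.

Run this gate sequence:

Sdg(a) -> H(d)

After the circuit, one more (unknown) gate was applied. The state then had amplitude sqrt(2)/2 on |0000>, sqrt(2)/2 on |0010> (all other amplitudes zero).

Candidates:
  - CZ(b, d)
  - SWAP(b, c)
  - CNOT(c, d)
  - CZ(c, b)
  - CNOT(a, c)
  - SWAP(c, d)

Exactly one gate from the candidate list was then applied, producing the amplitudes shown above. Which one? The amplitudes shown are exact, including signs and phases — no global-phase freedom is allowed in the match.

It was SWAP(c, d) that produced the state shown.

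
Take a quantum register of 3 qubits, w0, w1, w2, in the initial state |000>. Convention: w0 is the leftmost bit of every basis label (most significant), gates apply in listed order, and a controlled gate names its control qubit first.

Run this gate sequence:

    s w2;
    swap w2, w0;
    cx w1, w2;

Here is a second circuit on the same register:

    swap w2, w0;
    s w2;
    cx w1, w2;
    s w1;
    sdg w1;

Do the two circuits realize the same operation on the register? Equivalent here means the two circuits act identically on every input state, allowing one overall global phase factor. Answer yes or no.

No — the two circuits implement different unitaries, even allowing a global phase.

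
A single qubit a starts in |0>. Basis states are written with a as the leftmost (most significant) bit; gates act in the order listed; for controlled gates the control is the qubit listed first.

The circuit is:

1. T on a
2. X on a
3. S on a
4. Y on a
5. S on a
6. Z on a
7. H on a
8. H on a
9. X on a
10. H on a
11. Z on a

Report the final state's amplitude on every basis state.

The final amplitudes are sqrt(2)/2 on |0>, sqrt(2)/2 on |1>. Key observation: the block from step 8 through step 11 cancels to the identity and can be dropped.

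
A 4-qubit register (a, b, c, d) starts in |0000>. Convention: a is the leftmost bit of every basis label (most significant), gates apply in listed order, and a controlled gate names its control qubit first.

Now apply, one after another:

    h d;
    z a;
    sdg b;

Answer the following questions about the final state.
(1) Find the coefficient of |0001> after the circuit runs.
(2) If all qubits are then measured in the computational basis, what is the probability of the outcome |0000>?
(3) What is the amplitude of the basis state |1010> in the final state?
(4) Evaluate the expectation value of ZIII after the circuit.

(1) The amplitude on |0001> is sqrt(2)/2.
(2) A full measurement returns |0000> with probability 1/2.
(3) |1010> carries amplitude 0 in the final state.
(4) The expectation value of ZIII is 1.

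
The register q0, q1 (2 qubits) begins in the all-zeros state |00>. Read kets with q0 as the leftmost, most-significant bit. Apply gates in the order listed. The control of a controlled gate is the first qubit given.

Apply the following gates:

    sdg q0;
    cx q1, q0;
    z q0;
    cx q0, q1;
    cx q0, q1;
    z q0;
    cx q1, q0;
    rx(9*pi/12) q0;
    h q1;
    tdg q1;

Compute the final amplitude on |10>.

|10> carries amplitude -I*sqrt(2*sqrt(2) + 4)/4 in the final state. Key observation: steps 2-7 multiply out to the identity, so the circuit reduces to the remaining gates.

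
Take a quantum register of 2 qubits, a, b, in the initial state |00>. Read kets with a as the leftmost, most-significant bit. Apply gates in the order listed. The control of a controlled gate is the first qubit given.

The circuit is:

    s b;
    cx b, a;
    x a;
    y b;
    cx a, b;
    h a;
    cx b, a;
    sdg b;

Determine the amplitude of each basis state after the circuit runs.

The final amplitudes are sqrt(2)*I/2 on |00>, 0 on |01>, -sqrt(2)*I/2 on |10>, 0 on |11>.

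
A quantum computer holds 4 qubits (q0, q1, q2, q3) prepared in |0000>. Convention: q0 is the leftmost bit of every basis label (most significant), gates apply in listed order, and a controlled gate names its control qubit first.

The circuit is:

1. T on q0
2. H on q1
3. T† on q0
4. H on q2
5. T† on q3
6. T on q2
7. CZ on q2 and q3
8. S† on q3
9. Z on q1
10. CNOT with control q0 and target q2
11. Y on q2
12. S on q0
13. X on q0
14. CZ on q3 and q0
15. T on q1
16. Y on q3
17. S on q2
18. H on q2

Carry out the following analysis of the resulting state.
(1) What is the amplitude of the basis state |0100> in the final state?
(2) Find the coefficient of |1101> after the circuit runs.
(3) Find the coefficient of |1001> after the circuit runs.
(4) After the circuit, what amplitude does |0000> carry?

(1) The amplitude on |0100> is 0.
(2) |1101> carries amplitude sqrt(2)*(-I + exp(3*I*pi/4))/4 in the final state.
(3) The final state's coefficient on |1001> equals sqrt(2)*(-I + exp(I*pi/4))/4.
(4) The amplitude on |0000> is 0.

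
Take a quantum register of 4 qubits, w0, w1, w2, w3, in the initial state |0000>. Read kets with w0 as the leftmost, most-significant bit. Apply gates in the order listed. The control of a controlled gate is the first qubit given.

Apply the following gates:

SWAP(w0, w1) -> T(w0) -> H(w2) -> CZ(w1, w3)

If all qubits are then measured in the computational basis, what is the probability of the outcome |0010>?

A full measurement returns |0010> with probability 1/2.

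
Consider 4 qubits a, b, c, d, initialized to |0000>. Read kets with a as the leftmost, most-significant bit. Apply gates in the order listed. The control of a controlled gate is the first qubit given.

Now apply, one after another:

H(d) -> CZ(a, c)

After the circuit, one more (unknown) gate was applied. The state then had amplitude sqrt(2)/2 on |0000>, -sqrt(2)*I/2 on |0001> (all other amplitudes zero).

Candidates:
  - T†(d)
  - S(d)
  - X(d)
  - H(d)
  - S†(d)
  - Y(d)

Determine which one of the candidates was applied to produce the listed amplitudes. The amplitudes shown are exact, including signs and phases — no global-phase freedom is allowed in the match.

The unique candidate consistent with the amplitudes is S†(d).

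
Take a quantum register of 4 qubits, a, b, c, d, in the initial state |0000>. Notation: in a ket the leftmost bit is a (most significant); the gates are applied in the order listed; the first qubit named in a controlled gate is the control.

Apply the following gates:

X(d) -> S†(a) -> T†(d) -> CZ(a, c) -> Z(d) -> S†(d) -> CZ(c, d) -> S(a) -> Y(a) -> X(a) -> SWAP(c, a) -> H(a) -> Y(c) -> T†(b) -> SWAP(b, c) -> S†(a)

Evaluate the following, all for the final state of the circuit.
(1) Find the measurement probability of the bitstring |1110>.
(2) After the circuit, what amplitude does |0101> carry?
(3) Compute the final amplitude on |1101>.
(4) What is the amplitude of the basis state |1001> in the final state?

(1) The probability of measuring |1110> is 0.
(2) The final state's coefficient on |0101> equals -sqrt(2)*exp(I*pi/4)/2.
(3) |1101> carries amplitude sqrt(2)*exp(3*I*pi/4)/2 in the final state.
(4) The final state's coefficient on |1001> equals 0.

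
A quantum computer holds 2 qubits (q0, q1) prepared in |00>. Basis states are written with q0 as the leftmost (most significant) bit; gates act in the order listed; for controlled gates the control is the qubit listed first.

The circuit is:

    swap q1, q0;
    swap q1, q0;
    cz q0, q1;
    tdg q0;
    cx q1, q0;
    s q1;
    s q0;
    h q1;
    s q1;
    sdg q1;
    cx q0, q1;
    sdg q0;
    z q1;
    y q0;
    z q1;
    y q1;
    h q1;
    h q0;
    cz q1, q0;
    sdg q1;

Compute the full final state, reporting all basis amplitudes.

After the circuit, the state carries amplitude 0 on |00>, -sqrt(2)*I/2 on |01>, 0 on |10>, -sqrt(2)*I/2 on |11>.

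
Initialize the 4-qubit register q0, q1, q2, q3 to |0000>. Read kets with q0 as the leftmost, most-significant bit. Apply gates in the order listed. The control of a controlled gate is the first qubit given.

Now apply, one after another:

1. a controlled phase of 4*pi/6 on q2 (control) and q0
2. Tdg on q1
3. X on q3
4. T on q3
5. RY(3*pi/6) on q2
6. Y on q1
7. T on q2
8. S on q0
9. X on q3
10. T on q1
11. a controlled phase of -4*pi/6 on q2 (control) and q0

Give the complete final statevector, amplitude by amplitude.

The final amplitudes are -sqrt(2)/2 on |0100>, -sqrt(2)*exp(I*pi/4)/2 on |0110>, and 0 on every other basis state.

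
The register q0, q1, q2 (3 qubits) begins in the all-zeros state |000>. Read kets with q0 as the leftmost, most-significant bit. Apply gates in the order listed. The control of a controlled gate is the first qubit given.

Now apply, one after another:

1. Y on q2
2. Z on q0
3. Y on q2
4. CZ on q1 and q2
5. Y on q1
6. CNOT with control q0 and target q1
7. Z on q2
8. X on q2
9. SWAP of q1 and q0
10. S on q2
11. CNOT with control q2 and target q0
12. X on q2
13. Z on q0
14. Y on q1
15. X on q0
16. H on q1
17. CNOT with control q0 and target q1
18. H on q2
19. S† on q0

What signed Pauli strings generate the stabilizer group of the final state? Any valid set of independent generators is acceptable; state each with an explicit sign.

One valid set of independent stabilizer generators is -IXI, +IIX, -ZII (any independent generating set of the same group is equally correct).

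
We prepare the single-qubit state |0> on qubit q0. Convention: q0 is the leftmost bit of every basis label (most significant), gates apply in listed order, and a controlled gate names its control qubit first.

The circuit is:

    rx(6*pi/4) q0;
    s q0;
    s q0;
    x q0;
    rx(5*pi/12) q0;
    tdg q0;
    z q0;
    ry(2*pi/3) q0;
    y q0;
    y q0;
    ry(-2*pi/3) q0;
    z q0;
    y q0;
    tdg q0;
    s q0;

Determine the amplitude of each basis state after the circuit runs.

The final amplitudes are (-sqrt(6*sqrt(2) + 12)/8 + sqrt(4 - 2*sqrt(2))/8 + sqrt(12 - 6*sqrt(2))/8 + sqrt(2*sqrt(2) + 4)/8)*exp(I*pi/4) on |0>, (-sqrt(6*sqrt(2) + 12)/8 - sqrt(2*sqrt(2) + 4)/8 - sqrt(12 - 6*sqrt(2))/8 + sqrt(4 - 2*sqrt(2))/8)*exp(I*pi/4) on |1>. Key observation: steps 7-12 multiply out to the identity, so the circuit reduces to the remaining gates.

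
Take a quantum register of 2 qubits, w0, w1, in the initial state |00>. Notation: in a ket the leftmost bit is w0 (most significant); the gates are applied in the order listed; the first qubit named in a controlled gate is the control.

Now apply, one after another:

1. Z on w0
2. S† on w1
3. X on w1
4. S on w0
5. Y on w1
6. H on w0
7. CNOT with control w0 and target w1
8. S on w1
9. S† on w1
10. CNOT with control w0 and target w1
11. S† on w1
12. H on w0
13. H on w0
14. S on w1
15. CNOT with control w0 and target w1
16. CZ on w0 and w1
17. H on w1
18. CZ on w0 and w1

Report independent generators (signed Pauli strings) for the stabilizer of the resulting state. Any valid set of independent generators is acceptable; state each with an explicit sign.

The final state is stabilized by the group generated by -XI, +IX; other independent generating sets are equally valid. Key observation: steps 10-15 multiply out to the identity, so the circuit reduces to the remaining gates.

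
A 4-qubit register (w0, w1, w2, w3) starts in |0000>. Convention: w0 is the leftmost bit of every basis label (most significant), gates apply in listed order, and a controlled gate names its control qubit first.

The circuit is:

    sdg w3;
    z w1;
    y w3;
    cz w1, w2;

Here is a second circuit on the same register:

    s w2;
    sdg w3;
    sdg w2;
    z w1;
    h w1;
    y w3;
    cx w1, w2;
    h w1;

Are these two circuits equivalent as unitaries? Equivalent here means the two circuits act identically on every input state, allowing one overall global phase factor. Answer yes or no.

No, they are not equivalent — no single phase factor reconciles the two unitaries.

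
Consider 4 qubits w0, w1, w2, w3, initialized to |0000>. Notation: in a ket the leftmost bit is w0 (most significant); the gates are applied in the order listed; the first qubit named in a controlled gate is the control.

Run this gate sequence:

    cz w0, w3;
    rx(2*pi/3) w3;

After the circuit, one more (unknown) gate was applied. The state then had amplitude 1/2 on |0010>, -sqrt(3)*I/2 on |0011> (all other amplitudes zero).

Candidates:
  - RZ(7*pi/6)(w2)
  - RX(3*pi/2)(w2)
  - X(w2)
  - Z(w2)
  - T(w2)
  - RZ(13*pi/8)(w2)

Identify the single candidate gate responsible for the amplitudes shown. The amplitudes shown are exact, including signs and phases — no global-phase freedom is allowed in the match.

The unique candidate consistent with the amplitudes is X(w2).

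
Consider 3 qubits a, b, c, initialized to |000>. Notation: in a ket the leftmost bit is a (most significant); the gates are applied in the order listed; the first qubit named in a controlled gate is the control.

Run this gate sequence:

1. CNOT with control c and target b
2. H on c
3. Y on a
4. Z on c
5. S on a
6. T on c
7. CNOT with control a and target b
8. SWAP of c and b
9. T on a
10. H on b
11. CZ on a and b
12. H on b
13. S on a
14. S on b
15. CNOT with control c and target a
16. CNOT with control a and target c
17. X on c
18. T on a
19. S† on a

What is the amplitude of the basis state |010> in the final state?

The final state's coefficient on |010> equals sqrt(2)*exp(I*pi/4)/2.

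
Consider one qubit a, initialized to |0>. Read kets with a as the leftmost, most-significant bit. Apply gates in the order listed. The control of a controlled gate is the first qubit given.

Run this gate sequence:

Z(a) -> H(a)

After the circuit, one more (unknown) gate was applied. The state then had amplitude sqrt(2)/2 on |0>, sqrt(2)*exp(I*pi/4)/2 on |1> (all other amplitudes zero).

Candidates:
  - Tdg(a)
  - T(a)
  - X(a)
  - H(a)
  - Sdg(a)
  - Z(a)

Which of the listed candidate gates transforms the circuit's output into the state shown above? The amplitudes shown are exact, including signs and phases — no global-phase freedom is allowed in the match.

It was T(a) that produced the state shown.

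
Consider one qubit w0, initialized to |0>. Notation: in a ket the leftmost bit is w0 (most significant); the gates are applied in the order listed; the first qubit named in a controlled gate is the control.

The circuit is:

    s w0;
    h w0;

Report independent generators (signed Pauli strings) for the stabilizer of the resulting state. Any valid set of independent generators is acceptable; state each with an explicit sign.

The final state is stabilized by the group generated by +X; other independent generating sets are equally valid.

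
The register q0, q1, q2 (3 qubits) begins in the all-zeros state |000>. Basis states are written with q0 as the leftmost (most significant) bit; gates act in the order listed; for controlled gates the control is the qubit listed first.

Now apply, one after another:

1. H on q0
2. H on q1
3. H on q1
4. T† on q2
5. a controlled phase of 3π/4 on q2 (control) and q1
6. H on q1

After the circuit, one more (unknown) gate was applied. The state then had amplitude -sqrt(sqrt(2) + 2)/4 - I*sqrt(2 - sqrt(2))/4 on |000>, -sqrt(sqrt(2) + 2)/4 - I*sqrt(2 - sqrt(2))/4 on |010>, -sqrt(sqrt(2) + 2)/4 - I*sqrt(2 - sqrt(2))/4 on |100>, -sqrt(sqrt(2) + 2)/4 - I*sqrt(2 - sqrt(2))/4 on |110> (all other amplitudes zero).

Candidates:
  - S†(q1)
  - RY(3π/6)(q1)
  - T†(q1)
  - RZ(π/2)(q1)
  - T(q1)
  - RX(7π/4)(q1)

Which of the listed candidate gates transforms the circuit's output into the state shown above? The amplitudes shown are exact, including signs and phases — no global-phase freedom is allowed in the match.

It was RX(7π/4)(q1) that produced the state shown.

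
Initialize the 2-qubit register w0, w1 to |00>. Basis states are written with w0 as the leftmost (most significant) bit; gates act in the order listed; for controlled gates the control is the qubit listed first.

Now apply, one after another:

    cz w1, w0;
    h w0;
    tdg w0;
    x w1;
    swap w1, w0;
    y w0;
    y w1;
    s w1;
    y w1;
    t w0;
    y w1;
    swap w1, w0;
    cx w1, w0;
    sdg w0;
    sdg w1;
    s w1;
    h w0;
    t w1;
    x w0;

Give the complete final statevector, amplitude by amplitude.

The final amplitudes are -1/2 + exp(3*I*pi/4)/2 on |00>, 0 on |01>, 1/2 + exp(3*I*pi/4)/2 on |10>, 0 on |11>.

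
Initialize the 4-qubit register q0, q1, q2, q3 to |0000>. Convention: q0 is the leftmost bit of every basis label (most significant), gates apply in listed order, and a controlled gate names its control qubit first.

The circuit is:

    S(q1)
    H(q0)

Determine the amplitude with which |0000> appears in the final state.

|0000> carries amplitude sqrt(2)/2 in the final state.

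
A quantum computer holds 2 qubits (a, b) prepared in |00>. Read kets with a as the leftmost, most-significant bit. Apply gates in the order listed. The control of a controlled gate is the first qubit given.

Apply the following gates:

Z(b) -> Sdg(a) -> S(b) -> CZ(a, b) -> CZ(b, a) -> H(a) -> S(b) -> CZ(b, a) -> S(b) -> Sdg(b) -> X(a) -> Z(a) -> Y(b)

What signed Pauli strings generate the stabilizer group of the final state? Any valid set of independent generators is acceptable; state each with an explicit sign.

The final state is stabilized by the group generated by -XI, -IZ; other independent generating sets are equally valid.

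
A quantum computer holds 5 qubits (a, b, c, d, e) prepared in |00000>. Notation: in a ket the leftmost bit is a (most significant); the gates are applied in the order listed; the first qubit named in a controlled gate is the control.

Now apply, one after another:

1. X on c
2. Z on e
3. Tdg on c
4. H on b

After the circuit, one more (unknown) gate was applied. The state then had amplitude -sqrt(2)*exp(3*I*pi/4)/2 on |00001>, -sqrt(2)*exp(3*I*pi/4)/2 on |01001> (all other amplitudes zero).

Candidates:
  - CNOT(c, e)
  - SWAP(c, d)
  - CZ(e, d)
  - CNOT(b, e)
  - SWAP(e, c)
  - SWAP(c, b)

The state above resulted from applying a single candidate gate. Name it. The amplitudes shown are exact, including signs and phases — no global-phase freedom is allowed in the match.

The applied gate was SWAP(e, c).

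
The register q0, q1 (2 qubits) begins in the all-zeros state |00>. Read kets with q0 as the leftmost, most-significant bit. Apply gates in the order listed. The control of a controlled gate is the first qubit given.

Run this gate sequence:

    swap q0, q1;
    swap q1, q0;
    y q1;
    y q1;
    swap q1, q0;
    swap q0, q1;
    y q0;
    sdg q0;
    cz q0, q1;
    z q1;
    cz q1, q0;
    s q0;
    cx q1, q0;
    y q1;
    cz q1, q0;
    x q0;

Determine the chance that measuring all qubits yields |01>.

The probability of measuring |01> is 1. Key observation: the block from step 1 through step 6 cancels to the identity and can be dropped.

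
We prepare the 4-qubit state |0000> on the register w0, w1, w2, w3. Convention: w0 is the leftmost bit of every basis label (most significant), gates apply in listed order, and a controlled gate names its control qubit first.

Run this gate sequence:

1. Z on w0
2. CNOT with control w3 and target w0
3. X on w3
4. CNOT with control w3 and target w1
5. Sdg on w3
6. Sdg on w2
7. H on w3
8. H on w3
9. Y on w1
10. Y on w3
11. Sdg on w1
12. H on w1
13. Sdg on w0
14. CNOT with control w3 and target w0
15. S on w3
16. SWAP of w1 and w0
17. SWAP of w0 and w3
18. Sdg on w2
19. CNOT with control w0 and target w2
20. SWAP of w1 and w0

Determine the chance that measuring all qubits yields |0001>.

The probability of measuring |0001> is 1/2. Key observation: steps 7-8 multiply out to the identity, so the circuit reduces to the remaining gates.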